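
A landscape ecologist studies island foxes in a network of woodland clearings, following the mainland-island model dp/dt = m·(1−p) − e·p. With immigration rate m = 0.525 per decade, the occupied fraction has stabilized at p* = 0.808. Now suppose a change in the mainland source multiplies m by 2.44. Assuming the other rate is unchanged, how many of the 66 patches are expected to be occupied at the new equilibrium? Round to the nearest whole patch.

60

Balance m(1−p*) = e·p* gives e = m(1−p*)/p* = 0.525×0.19200/0.80800 = 0.12475.
New p* = m/(m+e) = 1.28100/(1.28100+0.12475) = 0.91126.
Expected occupied = 66 × 0.91126 = 60.14 ≈ 60.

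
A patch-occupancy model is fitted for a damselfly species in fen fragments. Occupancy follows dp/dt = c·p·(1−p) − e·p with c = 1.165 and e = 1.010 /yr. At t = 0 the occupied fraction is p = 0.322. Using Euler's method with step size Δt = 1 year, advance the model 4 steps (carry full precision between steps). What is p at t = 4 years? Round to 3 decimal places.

Update rule: p ← p + [c·p·(1−p) − e·p]·Δt with Δt = 1.
step 1: Δp = -0.07088, p = 0.25112
step 2: Δp = -0.03454, p = 0.21658
step 3: Δp = -0.02108, p = 0.19550
step 4: Δp = -0.01422, p = 0.18128

0.181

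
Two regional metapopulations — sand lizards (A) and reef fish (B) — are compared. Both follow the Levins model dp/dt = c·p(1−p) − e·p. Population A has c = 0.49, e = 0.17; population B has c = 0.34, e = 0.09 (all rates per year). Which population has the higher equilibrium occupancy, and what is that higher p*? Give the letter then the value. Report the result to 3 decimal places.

A: p*_A = 1 − 0.17/0.49 = 0.6531.
B: p*_B = 1 − 0.09/0.34 = 0.7353.
B is higher at 0.7353.

B, 0.735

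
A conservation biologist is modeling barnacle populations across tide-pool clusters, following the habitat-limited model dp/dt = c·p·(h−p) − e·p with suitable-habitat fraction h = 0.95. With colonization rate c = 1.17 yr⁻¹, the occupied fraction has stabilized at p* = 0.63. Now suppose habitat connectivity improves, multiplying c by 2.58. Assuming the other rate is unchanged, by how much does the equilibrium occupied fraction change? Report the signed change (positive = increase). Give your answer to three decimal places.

0.196

Balance c(h−p*) = e gives e = 1.17×(0.95 − 0.63000) = 0.37440.
New p* = 0.95 − e/c = 0.95 − 0.37440/3.01860 = 0.82597.
Δp* = 0.82597 − 0.63000 = +0.19597.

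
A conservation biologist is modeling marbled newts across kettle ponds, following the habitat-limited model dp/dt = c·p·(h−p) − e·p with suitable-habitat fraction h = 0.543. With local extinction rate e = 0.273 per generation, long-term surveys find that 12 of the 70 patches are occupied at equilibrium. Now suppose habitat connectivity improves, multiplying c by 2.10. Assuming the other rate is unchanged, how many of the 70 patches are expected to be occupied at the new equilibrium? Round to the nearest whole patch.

Observed p* = 12/70 = 0.17143.
Balance c(h−p*) = e gives c = e/(0.543 − 0.17143) = 0.273/0.37157 = 0.73472.
New p* = 0.543 − e/c = 0.543 − 0.27300/1.54291 = 0.36606.
Expected occupied = 70 × 0.36606 = 25.62 ≈ 26.

26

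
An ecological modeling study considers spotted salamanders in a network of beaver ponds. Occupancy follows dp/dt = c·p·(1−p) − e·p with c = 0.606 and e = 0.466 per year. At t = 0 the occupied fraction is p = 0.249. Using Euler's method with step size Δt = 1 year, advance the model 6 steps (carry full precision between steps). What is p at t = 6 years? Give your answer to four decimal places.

0.2379

Update rule: p ← p + [c·p·(1−p) − e·p]·Δt with Δt = 1.
step 1: Δp = -0.00271, p = 0.24629
step 2: Δp = -0.00228, p = 0.24401
step 3: Δp = -0.00192, p = 0.24209
step 4: Δp = -0.00162, p = 0.24047
step 5: Δp = -0.00138, p = 0.23909
step 6: Δp = -0.00117, p = 0.23792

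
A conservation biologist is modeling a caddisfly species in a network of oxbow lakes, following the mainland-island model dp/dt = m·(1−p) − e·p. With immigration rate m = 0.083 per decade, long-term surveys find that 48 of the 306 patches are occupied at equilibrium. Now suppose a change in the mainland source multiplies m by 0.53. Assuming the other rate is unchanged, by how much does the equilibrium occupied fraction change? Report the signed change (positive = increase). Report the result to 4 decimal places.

Observed p* = 48/306 = 0.15686.
Balance m(1−p*) = e·p* gives e = m(1−p*)/p* = 0.083×0.84314/0.15686 = 0.44613.
New p* = m/(m+e) = 0.04399/(0.04399+0.44613) = 0.08975.
Δp* = 0.08975 − 0.15686 = -0.06711.

-0.0671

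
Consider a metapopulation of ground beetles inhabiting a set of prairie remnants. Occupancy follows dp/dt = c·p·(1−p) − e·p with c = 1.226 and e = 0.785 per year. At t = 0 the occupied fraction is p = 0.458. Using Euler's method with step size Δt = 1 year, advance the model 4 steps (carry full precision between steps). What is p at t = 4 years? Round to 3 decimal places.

Update rule: p ← p + [c·p·(1−p) − e·p]·Δt with Δt = 1.
t = 1: p = 0.45800 + (-0.05519) = 0.40281
t = 2: p = 0.40281 + (-0.02129) = 0.38152
t = 3: p = 0.38152 + (-0.01020) = 0.37132
t = 4: p = 0.37132 + (-0.00529) = 0.36603

0.366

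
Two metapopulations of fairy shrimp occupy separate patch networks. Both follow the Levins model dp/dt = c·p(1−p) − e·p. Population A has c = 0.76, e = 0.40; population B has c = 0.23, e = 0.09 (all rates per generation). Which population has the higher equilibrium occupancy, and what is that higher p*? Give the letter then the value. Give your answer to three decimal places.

A: p*_A = 1 − 0.40/0.76 = 0.4737.
B: p*_B = 1 − 0.09/0.23 = 0.6087.
B is higher at 0.6087.

B, 0.609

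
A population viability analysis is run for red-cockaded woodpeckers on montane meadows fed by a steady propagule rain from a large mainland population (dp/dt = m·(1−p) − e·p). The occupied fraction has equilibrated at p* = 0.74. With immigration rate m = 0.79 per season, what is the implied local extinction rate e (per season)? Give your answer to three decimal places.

0.278

At equilibrium m(1−p*) = e·p*, so e = m(1−p*)/p*.
e = 0.79 × 0.2600 / 0.74 = 0.2776.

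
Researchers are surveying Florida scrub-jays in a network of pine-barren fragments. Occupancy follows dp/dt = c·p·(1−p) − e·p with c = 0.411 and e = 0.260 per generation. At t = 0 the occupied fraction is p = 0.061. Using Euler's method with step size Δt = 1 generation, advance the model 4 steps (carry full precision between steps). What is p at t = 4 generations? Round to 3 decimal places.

0.096

Update rule: p ← p + [c·p·(1−p) − e·p]·Δt with Δt = 1.
  1  |  dp/dt·Δt = +0.007682  |  p_1 = 0.068682
  2  |  dp/dt·Δt = +0.008432  |  p_2 = 0.077114
  3  |  dp/dt·Δt = +0.009200  |  p_3 = 0.086314
  4  |  dp/dt·Δt = +0.009971  |  p_4 = 0.096285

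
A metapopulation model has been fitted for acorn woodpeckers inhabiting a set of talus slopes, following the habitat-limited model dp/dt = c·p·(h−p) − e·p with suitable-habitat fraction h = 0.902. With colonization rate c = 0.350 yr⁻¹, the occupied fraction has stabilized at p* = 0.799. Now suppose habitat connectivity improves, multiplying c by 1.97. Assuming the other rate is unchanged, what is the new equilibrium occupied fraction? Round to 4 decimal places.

Balance c(h−p*) = e gives e = 0.350×(0.902 − 0.79900) = 0.03605.
New p* = 0.902 − e/c = 0.902 − 0.03605/0.68950 = 0.84972.

0.8497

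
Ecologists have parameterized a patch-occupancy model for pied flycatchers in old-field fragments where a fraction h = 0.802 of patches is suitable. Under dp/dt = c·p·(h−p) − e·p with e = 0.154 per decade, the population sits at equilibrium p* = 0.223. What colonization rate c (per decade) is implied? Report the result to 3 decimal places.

0.266

At equilibrium c(h−p*) = e, so c = e/(h−p*).
c = 0.154/(0.802 − 0.223) = 0.154/0.5790 = 0.2660.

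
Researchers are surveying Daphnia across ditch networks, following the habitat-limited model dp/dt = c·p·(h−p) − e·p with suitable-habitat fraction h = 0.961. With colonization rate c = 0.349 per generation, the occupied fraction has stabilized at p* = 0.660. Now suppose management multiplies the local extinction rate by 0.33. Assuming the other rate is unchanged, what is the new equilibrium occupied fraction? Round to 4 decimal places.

Balance c(h−p*) = e gives e = 0.349×(0.961 − 0.66000) = 0.10505.
New p* = 0.961 − e/c = 0.961 − 0.03467/0.34900 = 0.86166.

0.8617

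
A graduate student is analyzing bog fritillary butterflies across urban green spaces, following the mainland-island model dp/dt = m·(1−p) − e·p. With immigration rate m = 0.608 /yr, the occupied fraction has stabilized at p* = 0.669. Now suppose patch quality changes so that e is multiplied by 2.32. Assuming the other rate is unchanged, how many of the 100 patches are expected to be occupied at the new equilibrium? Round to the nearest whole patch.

Balance m(1−p*) = e·p* gives e = m(1−p*)/p* = 0.608×0.33100/0.66900 = 0.30082.
New p* = m/(m+e) = 0.60800/(0.60800+0.69790) = 0.46558.
Expected occupied = 100 × 0.46558 = 46.56 ≈ 47.

47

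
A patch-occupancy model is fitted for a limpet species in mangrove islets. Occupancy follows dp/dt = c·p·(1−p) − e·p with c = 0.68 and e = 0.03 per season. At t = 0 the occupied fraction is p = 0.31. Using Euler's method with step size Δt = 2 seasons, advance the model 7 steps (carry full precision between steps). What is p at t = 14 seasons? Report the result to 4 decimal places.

Update rule: p ← p + [c·p·(1−p) − e·p]·Δt with Δt = 2.
p: 0.31000 → 0.58230  (Δp = +0.27230)
p: 0.58230 → 0.87815  (Δp = +0.29585)
p: 0.87815 → 0.97098  (Δp = +0.09283)
p: 0.97098 → 0.95104  (Δp = -0.01994)
p: 0.95104 → 0.95730  (Δp = +0.00626)
p: 0.95730 → 0.95545  (Δp = -0.00185)
p: 0.95545 → 0.95601  (Δp = +0.00056)

0.9560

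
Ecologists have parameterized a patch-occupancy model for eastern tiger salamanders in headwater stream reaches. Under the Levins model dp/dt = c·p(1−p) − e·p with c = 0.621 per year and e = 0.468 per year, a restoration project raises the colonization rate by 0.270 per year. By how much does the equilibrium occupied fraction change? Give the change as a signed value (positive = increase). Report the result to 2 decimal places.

0.23

Before: p* = 1 − 0.468/0.621 = 0.2464.
After the change, c = 0.891, e = 0.468, so p* = 1 − 0.468/0.891 = 0.4747.
Δp* = 0.4747 − 0.2464 = +0.2284.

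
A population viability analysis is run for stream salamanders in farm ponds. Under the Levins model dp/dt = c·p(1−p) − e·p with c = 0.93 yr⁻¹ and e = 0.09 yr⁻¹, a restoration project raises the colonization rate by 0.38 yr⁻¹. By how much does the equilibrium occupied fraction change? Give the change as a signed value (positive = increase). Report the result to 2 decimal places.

0.03

Before: p* = 1 − 0.09/0.93 = 0.9032.
After the change, c = 1.31, e = 0.09, so p* = 1 − 0.09/1.31 = 0.9313.
Δp* = 0.9313 − 0.9032 = +0.0281.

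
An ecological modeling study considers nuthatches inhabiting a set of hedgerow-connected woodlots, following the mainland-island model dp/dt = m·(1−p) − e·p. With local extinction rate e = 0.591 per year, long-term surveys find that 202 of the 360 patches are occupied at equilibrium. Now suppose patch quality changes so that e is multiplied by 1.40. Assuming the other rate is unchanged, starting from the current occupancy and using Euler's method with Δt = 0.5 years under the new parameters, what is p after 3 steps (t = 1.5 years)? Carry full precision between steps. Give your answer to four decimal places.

Observed p* = 202/360 = 0.56111.
Balance m(1−p*) = e·p* gives m = e·p*/(1−p*) = 0.591×0.56111/0.43889 = 0.75558.
Starting from p₀ = 0.56111; update p ← p + (dp/dt)·Δt with the new parameters.
t = 0.5: p = 0.56111 + (-0.06632) = 0.49479
t = 1: p = 0.49479 + (-0.01383) = 0.48096
t = 1.5: p = 0.48096 + (-0.00288) = 0.47808

0.4781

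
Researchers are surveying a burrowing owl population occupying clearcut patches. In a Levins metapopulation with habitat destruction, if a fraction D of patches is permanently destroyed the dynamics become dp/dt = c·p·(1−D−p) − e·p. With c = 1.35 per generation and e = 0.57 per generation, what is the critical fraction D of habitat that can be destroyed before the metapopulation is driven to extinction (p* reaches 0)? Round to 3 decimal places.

The nontrivial equilibrium is p* = (1−D) − e/c; extinction occurs when this hits zero.
So D_crit = 1 − e/c = 1 − 0.57/1.35 = 1 − 0.4222 = 0.5778.
This equals the undisturbed p*, a classic result of Lande's extension.

0.578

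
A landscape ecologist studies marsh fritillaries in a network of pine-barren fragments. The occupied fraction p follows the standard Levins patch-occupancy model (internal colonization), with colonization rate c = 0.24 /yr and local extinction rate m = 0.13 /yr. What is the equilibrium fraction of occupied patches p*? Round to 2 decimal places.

0.46

At equilibrium, colonization balances extinction: c·p*·(1−p*) = m·p*.
So p* = 1 − m/c = 1 − 0.13/0.24 = 1 − 0.5417 = 0.4583.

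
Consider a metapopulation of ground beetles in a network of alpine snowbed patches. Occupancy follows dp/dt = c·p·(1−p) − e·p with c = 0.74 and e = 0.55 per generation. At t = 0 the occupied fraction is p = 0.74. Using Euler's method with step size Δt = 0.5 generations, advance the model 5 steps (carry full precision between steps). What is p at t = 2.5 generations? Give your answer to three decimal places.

0.408

Update rule: p ← p + [c·p·(1−p) − e·p]·Δt with Δt = 0.5.
  1  |  dp/dt·Δt = -0.132312  |  p_1 = 0.607688
  2  |  dp/dt·Δt = -0.078905  |  p_2 = 0.528783
  3  |  dp/dt·Δt = -0.053222  |  p_3 = 0.475561
  4  |  dp/dt·Δt = -0.038500  |  p_4 = 0.437061
  5  |  dp/dt·Δt = -0.029157  |  p_5 = 0.407903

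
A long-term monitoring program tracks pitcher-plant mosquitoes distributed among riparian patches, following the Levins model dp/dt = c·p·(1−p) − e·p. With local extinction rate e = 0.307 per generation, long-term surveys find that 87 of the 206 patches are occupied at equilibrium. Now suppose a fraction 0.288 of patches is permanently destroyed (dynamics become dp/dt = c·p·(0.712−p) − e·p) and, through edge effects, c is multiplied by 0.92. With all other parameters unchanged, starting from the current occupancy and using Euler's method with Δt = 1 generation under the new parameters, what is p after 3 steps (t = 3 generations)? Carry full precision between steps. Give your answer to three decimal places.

Observed p* = 87/206 = 0.42233.
Balance c(1−p*) = e gives c = e/(1 − 0.42233) = 0.307/0.57767 = 0.53145.
Starting from p₀ = 0.42233; update p ← p + (dp/dt)·Δt with the new parameters.
t = 1: p = 0.42233 + (-0.06984) = 0.35249
t = 2: p = 0.35249 + (-0.04626) = 0.30623
t = 3: p = 0.30623 + (-0.03326) = 0.27297

0.273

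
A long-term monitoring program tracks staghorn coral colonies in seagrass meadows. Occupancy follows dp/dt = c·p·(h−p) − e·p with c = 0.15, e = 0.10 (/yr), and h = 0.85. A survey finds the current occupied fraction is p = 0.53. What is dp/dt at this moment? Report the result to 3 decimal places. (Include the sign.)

Colonization term: c·p·(h−p) = 0.15×0.53×0.3200 = 0.02544.
Extinction term: e·p = 0.05300.
dp/dt = 0.02544 − 0.05300 = -0.02756.

-0.028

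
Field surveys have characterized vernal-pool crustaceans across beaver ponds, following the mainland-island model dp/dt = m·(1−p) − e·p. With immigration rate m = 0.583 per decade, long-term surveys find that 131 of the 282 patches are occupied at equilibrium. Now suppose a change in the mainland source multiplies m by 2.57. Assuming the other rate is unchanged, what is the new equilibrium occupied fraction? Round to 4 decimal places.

Observed p* = 131/282 = 0.46454.
Balance m(1−p*) = e·p* gives e = m(1−p*)/p* = 0.583×0.53546/0.46454 = 0.67200.
New p* = m/(m+e) = 1.49831/(1.49831+0.67200) = 0.69037.

0.6904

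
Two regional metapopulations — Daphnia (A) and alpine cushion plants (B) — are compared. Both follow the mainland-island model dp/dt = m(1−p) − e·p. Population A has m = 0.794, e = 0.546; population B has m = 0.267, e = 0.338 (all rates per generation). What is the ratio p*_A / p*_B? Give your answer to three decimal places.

A: p*_A = m/(m+e) = 0.794/1.3400 = 0.5925.
B: p*_B = 0.267/0.6050 = 0.4413.
p*_A / p*_B = 0.5925/0.4413 = 1.3426.

1.343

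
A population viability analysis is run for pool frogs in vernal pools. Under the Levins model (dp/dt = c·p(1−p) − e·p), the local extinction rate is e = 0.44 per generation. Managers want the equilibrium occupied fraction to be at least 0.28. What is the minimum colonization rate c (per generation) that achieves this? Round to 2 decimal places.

0.61

p* = 1 − e/c ≥ 0.28 requires e/c ≤ 0.7200, i.e. c ≥ e/0.7200.
c_min = 0.44/0.7200 = 0.6111.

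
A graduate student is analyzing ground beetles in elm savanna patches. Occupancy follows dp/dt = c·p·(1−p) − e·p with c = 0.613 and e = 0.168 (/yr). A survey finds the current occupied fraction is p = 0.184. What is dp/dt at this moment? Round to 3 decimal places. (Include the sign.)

0.061

Colonization term: c·p·(1−p) = 0.613×0.184×0.8160 = 0.09204.
Extinction term: e·p = 0.03091.
dp/dt = 0.09204 − 0.03091 = 0.06113.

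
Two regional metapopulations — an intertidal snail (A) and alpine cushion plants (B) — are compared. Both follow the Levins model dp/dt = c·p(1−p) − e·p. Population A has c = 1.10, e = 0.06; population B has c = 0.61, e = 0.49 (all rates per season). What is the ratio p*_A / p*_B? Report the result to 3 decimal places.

4.806

A: p*_A = 1 − 0.06/1.10 = 0.9455.
B: p*_B = 1 − 0.49/0.61 = 0.1967.
p*_A / p*_B = 0.9455/0.1967 = 4.8061.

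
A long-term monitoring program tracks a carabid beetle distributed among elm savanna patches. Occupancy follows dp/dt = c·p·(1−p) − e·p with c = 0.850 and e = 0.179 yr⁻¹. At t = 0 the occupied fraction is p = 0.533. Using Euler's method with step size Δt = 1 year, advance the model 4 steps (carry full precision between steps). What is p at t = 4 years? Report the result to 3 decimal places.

Update rule: p ← p + [c·p·(1−p) − e·p]·Δt with Δt = 1.
t = 1: p = 0.53300 + (+0.11617) = 0.64917
t = 2: p = 0.64917 + (+0.07739) = 0.72655
t = 3: p = 0.72655 + (+0.03882) = 0.76537
t = 4: p = 0.76537 + (+0.01564) = 0.78101

0.781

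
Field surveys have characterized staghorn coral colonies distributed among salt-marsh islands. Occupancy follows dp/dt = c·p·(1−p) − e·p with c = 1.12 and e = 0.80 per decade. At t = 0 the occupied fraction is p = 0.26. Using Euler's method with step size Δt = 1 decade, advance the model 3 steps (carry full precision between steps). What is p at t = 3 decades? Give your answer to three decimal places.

Update rule: p ← p + [c·p·(1−p) − e·p]·Δt with Δt = 1.
t = 1: p = 0.26000 + (+0.00749) = 0.26749
t = 2: p = 0.26749 + (+0.00546) = 0.27295
t = 3: p = 0.27295 + (+0.00390) = 0.27685

0.277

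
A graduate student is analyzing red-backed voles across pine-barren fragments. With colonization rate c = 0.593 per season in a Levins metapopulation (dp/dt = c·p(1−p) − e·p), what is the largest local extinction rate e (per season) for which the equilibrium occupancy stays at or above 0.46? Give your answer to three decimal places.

1 − e/c ≥ 0.46 ⇒ e ≤ c(1 − 0.46) = 0.593 × 0.5400.
e_max = 0.3202.

0.320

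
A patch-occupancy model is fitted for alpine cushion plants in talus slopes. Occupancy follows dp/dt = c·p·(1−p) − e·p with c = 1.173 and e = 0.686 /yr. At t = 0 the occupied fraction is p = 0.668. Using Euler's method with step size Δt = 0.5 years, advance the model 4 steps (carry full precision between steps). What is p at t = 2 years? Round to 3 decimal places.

0.466

Update rule: p ← p + [c·p·(1−p) − e·p]·Δt with Δt = 0.5.
step 1: Δp = -0.09905, p = 0.56895
step 2: Δp = -0.05131, p = 0.51764
step 3: Δp = -0.03111, p = 0.48653
step 4: Δp = -0.02036, p = 0.46617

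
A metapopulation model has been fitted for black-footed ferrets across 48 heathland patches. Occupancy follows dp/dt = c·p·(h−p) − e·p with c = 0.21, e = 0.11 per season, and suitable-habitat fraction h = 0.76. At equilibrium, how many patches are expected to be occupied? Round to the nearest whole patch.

11

p* = h − e/c = 0.76 − 0.5238 = 0.2362.
Expected occupied patches = N × p* = 48 × 0.2362 = 11.34 ≈ 11.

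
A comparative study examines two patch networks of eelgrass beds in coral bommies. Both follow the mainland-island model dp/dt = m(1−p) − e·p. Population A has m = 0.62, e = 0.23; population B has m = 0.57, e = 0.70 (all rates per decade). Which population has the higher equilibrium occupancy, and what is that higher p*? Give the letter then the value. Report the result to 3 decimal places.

A, 0.729

A: p*_A = m/(m+e) = 0.62/0.8500 = 0.7294.
B: p*_B = 0.57/1.2700 = 0.4488.
A is higher at 0.7294.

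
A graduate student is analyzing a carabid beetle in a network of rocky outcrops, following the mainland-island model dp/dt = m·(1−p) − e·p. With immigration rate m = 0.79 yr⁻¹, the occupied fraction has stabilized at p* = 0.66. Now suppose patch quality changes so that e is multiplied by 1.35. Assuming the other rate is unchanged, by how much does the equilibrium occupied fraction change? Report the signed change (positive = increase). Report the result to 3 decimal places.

Balance m(1−p*) = e·p* gives e = m(1−p*)/p* = 0.79×0.34000/0.66000 = 0.40697.
New p* = m/(m+e) = 0.79000/(0.79000+0.54941) = 0.58981.
Δp* = 0.58981 − 0.66000 = -0.07019.

-0.070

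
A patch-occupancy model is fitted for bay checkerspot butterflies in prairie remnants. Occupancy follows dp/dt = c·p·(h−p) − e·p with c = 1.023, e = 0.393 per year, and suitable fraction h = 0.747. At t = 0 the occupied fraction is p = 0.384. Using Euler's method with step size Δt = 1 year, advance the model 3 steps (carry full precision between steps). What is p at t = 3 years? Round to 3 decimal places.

Update rule: p ← p + [c·p·(h−p) − e·p]·Δt with Δt = 1.
p: 0.38400 → 0.37569  (Δp = -0.00831)
p: 0.37569 → 0.37075  (Δp = -0.00494)
p: 0.37075 → 0.36775  (Δp = -0.00300)

0.368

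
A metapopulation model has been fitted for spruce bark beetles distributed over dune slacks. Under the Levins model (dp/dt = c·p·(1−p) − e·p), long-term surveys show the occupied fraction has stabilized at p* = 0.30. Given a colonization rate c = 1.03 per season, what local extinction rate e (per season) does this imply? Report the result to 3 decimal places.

0.721

At equilibrium c(1−p*) = e.
e = 1.03 × (1 − 0.30) = 1.03 × 0.7000 = 0.7210.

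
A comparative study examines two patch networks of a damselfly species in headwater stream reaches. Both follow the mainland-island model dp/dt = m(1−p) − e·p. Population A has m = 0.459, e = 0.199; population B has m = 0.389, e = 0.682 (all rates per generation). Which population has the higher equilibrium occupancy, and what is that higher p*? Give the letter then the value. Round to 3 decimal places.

A: p*_A = m/(m+e) = 0.459/0.6580 = 0.6976.
B: p*_B = 0.389/1.0710 = 0.3632.
A is higher at 0.6976.

A, 0.698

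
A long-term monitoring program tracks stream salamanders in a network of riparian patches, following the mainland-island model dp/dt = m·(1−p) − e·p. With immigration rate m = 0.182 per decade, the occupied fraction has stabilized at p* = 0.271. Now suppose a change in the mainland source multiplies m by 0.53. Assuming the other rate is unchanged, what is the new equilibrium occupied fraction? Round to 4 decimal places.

Balance m(1−p*) = e·p* gives e = m(1−p*)/p* = 0.182×0.72900/0.27100 = 0.48959.
New p* = m/(m+e) = 0.09646/(0.09646+0.48959) = 0.16459.

0.1646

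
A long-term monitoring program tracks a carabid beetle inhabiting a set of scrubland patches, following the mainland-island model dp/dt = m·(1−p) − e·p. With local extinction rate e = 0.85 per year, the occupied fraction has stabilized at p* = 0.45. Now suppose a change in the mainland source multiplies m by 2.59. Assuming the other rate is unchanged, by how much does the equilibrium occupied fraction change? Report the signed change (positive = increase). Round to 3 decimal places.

Balance m(1−p*) = e·p* gives m = e·p*/(1−p*) = 0.85×0.45000/0.55000 = 0.69545.
New p* = m/(m+e) = 1.80122/(1.80122+0.85000) = 0.67939.
Δp* = 0.67939 − 0.45000 = +0.22939.

0.229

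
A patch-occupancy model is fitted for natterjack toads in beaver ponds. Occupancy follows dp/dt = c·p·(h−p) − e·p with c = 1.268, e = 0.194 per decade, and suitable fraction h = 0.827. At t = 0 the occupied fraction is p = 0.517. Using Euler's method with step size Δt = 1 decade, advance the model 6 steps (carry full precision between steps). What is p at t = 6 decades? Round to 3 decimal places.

0.674

Update rule: p ← p + [c·p·(h−p) − e·p]·Δt with Δt = 1.
t = 1: p = 0.51700 + (+0.10292) = 0.61992
t = 2: p = 0.61992 + (+0.04251) = 0.66243
t = 3: p = 0.66243 + (+0.00972) = 0.67215
t = 4: p = 0.67215 + (+0.00158) = 0.67373
t = 5: p = 0.67373 + (+0.00023) = 0.67396
t = 6: p = 0.67396 + (+0.00003) = 0.67400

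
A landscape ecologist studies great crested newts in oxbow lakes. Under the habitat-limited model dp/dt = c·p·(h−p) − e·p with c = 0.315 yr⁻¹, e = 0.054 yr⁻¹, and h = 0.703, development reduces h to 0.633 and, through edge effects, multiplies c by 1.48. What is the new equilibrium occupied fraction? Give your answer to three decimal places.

0.517

Before: p* = h − e/c = 0.703 − 0.054/0.315 = 0.703 − 0.1714 = 0.5316.
After: c = 0.4662, e = 0.054, h = 0.633; p* = 0.633 − 0.054/0.4662 = 0.5172.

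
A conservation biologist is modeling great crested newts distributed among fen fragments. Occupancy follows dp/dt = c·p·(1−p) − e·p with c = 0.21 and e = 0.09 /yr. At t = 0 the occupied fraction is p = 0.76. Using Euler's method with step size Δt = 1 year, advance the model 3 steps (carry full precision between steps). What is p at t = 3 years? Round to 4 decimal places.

Update rule: p ← p + [c·p·(1−p) − e·p]·Δt with Δt = 1.
t = 1: p = 0.76000 + (-0.03010) = 0.72990
t = 2: p = 0.72990 + (-0.02429) = 0.70561
t = 3: p = 0.70561 + (-0.01988) = 0.68573

0.6857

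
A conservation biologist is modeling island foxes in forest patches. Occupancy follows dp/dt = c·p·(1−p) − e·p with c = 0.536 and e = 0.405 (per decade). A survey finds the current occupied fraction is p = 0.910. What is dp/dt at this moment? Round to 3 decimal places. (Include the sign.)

Colonization term: c·p·(1−p) = 0.536×0.910×0.0900 = 0.04390.
Extinction term: e·p = 0.36855.
dp/dt = 0.04390 − 0.36855 = -0.32465.

-0.325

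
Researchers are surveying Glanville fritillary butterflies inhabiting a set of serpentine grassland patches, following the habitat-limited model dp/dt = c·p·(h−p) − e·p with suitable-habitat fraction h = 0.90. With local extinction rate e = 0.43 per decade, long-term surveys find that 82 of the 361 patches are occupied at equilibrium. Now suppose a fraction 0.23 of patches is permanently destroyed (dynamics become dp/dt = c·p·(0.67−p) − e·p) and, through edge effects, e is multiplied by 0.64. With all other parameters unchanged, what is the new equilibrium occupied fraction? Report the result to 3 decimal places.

Observed p* = 82/361 = 0.22715.
Balance c(h−p*) = e gives c = e/(0.9 − 0.22715) = 0.43/0.67285 = 0.63907.
New p* = 0.67 − e/c = 0.67 − 0.27520/0.63907 = 0.23937.

0.239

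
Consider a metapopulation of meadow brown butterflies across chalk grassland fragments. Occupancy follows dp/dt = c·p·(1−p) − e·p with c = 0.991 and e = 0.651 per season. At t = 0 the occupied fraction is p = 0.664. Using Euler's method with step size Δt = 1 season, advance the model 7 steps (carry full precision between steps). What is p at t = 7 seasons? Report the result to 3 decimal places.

0.349

Update rule: p ← p + [c·p·(1−p) − e·p]·Δt with Δt = 1.
step 1: Δp = -0.21117, p = 0.45283
step 2: Δp = -0.04925, p = 0.40358
step 3: Δp = -0.02420, p = 0.37939
step 4: Δp = -0.01365, p = 0.36574
step 5: Δp = -0.00821, p = 0.35753
step 6: Δp = -0.00512, p = 0.35241
step 7: Δp = -0.00326, p = 0.34916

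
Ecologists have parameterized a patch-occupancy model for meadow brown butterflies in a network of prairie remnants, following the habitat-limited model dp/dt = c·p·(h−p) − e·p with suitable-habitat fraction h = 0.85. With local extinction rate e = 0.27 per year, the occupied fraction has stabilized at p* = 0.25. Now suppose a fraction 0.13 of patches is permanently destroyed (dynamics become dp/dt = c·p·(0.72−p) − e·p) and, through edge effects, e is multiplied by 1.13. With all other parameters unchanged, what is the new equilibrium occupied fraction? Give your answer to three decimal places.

0.042

Balance c(h−p*) = e gives c = e/(0.85 − 0.25000) = 0.27/0.60000 = 0.45000.
New p* = 0.72 − e/c = 0.72 − 0.30510/0.45000 = 0.04200.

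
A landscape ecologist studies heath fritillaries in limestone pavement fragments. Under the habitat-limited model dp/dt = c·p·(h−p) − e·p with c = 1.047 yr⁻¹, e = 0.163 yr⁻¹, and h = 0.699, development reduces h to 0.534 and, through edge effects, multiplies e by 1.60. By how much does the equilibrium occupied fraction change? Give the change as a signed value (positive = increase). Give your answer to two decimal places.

Before: p* = h − e/c = 0.699 − 0.163/1.047 = 0.699 − 0.1557 = 0.5433.
After: c = 1.047, e = 0.2608, h = 0.534; p* = 0.534 − 0.2608/1.047 = 0.2849.
Δp* = 0.2849 − 0.5433 = -0.2584.

-0.26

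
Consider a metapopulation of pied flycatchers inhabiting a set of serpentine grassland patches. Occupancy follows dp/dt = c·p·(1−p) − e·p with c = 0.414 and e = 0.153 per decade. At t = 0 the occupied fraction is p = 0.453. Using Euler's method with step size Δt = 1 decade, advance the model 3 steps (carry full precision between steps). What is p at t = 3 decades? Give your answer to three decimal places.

Update rule: p ← p + [c·p·(1−p) − e·p]·Δt with Δt = 1.
t = 1: p = 0.45300 + (+0.03328) = 0.48628
t = 2: p = 0.48628 + (+0.02902) = 0.51530
t = 3: p = 0.51530 + (+0.02456) = 0.53986

0.540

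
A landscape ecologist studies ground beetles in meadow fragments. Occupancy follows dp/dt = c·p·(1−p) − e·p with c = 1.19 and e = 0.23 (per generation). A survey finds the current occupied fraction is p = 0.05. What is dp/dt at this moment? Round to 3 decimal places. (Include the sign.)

0.045

Colonization term: c·p·(1−p) = 1.19×0.05×0.9500 = 0.05652.
Extinction term: e·p = 0.01150.
dp/dt = 0.05652 − 0.01150 = 0.04502.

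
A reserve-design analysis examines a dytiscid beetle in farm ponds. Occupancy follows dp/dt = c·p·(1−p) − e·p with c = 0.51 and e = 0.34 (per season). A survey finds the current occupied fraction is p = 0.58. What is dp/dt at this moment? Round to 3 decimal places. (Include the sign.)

Colonization term: c·p·(1−p) = 0.51×0.58×0.4200 = 0.12424.
Extinction term: e·p = 0.19720.
dp/dt = 0.12424 − 0.19720 = -0.07296.

-0.073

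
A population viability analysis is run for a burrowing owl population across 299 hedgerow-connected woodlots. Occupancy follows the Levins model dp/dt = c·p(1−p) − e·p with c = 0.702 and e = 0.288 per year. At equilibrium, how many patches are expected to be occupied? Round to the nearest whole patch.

p* = 1 − e/c = 1 − 0.288/0.702 = 0.5897.
Expected occupied patches = N × p* = 299 × 0.5897 = 176.33 ≈ 176.

176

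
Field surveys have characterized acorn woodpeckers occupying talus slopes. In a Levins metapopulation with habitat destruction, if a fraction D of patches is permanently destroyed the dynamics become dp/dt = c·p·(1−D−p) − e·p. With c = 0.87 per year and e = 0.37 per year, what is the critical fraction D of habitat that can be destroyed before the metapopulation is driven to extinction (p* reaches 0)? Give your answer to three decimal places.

0.575

The nontrivial equilibrium is p* = (1−D) − e/c; extinction occurs when this hits zero.
So D_crit = 1 − e/c = 1 − 0.37/0.87 = 1 − 0.4253 = 0.5747.
This equals the undisturbed p*, a classic result of Lande's extension.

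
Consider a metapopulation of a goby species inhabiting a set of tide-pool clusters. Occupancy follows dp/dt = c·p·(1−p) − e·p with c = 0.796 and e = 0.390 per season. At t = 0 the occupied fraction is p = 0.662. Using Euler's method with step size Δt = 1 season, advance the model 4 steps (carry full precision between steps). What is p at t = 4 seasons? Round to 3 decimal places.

Update rule: p ← p + [c·p·(1−p) − e·p]·Δt with Δt = 1.
  1  |  dp/dt·Δt = -0.080070  |  p_1 = 0.581930
  2  |  dp/dt·Δt = -0.033296  |  p_2 = 0.548634
  3  |  dp/dt·Δt = -0.016850  |  p_3 = 0.531784
  4  |  dp/dt·Δt = -0.009200  |  p_4 = 0.522584

0.523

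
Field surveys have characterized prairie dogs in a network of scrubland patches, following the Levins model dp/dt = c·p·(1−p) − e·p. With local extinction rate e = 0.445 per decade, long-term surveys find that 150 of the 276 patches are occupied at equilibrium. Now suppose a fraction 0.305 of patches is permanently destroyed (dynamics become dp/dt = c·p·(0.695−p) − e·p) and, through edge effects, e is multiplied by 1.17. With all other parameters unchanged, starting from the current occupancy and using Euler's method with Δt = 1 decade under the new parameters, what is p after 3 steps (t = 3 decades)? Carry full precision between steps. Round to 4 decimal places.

Observed p* = 150/276 = 0.54348.
Balance c(1−p*) = e gives c = e/(1 − 0.54348) = 0.445/0.45652 = 0.97476.
Starting from p₀ = 0.54348; update p ← p + (dp/dt)·Δt with the new parameters.
t = 1: p = 0.54348 + (-0.20269) = 0.34079
t = 2: p = 0.34079 + (-0.05977) = 0.28102
t = 3: p = 0.28102 + (-0.03291) = 0.24811

0.2481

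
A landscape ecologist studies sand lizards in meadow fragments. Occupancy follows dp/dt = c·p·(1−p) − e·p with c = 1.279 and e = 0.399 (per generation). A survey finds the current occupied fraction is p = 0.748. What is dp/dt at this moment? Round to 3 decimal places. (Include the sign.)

-0.057

Colonization term: c·p·(1−p) = 1.279×0.748×0.2520 = 0.24109.
Extinction term: e·p = 0.29845.
dp/dt = 0.24109 − 0.29845 = -0.05737.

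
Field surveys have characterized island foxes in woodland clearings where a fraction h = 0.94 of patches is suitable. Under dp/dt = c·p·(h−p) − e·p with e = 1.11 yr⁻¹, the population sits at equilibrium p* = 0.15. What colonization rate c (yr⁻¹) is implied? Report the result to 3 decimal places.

1.405

At equilibrium c(h−p*) = e, so c = e/(h−p*).
c = 1.11/(0.94 − 0.15) = 1.11/0.7900 = 1.4051.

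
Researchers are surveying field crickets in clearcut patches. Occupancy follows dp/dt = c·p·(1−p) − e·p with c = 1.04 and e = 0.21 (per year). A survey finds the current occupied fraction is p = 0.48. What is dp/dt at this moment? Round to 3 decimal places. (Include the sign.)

0.159

Colonization term: c·p·(1−p) = 1.04×0.48×0.5200 = 0.25958.
Extinction term: e·p = 0.10080.
dp/dt = 0.25958 − 0.10080 = 0.15878.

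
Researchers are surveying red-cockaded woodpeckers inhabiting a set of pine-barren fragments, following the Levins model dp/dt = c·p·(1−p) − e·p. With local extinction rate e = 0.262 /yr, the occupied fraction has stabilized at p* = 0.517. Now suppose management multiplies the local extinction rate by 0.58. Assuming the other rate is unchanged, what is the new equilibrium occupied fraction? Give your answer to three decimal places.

0.720

Balance c(1−p*) = e gives c = e/(1 − 0.51700) = 0.262/0.48300 = 0.54244.
New p* = 1 − e/c = 1 − 0.15196/0.54244 = 0.71986.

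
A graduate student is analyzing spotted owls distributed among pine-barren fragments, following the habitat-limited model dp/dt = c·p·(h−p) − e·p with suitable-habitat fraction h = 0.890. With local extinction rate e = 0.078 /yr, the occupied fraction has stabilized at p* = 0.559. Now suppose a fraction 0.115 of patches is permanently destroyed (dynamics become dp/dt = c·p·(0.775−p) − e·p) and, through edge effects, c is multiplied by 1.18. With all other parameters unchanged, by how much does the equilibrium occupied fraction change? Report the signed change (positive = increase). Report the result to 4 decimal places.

-0.0645

Balance c(h−p*) = e gives c = e/(0.89 − 0.55900) = 0.078/0.33100 = 0.23565.
New p* = 0.775 − e/c = 0.775 − 0.07800/0.27807 = 0.49450.
Δp* = 0.49450 − 0.55900 = -0.06450.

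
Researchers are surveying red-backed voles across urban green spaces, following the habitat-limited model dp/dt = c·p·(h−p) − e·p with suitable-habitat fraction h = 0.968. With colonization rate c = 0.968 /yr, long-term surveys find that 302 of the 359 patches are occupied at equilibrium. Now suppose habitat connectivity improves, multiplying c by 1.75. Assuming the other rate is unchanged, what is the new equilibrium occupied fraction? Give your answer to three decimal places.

0.896

Observed p* = 302/359 = 0.84123.
Balance c(h−p*) = e gives e = 0.968×(0.968 − 0.84123) = 0.12271.
New p* = 0.968 − e/c = 0.968 − 0.12271/1.69400 = 0.89556.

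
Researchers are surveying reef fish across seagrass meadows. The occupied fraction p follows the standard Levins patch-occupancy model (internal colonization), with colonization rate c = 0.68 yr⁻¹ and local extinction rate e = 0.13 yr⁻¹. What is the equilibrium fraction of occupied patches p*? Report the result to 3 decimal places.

Setting dp/dt = 0 and dividing through by p* gives c·(1−p*) = e.
So p* = 1 − e/c = 1 − 0.13/0.68 = 1 − 0.1912 = 0.8088.

0.809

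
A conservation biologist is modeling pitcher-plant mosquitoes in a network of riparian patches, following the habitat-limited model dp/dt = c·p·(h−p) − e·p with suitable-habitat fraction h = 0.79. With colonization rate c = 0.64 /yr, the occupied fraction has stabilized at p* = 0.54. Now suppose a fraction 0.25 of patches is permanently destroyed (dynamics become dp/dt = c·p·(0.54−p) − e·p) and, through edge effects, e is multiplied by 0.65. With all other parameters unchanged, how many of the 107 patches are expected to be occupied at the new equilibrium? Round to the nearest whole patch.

40

Balance c(h−p*) = e gives e = 0.64×(0.79 − 0.54000) = 0.16000.
New p* = 0.54 − e/c = 0.54 − 0.10400/0.64000 = 0.37750.
Expected occupied = 107 × 0.37750 = 40.39 ≈ 40.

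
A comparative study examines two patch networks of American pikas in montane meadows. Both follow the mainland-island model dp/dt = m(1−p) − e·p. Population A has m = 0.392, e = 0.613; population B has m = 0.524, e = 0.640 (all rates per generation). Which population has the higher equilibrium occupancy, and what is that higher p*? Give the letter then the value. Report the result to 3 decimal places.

A: p*_A = m/(m+e) = 0.392/1.0050 = 0.3900.
B: p*_B = 0.524/1.1640 = 0.4502.
B is higher at 0.4502.

B, 0.450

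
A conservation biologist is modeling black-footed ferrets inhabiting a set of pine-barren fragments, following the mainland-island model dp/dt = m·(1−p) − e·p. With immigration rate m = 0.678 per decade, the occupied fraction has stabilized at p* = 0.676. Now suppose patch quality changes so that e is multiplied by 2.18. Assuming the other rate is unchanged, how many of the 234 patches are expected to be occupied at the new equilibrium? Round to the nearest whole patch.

Balance m(1−p*) = e·p* gives e = m(1−p*)/p* = 0.678×0.32400/0.67600 = 0.32496.
New p* = m/(m+e) = 0.67800/(0.67800+0.70841) = 0.48903.
Expected occupied = 234 × 0.48903 = 114.43 ≈ 114.

114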